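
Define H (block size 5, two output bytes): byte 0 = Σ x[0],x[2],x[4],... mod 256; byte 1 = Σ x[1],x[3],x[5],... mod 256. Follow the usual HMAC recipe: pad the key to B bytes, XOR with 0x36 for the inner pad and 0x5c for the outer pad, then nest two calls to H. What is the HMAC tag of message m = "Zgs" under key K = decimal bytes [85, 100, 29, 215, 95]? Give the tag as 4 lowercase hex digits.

4d21

Key decimal bytes [85, 100, 29, 215, 95] = 55 64 1d d7 5f is exactly B = 5 bytes: K' = 55 64 1d d7 5f.
K' ⊕ ipad = 63 52 2b e1 69.  K' ⊕ opad = 09 38 41 8b 03.
Inner input = (K'⊕ipad) ∥ m = 63 52 2b e1 69 ∥ 5a 67 73.
Inner hash: even-index sum = 350 mod 256 = 94; odd-index sum = 512 mod 256 = 0 → 5e 00.
Outer input = (K'⊕opad) ∥ inner = 09 38 41 8b 03 ∥ 5e 00.
Outer hash (tag): even-index sum = 77 mod 256 = 77; odd-index sum = 289 mod 256 = 33 → 4d 21.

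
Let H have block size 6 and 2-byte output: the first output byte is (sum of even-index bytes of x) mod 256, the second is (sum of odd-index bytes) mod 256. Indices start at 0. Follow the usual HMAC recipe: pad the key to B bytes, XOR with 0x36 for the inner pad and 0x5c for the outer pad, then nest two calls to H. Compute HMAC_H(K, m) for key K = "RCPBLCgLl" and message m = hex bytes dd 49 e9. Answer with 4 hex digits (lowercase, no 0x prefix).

Key "RCPBLCgLl" = 52 43 50 42 4c 43 67 4c 6c is 9 bytes > B = 6, so hash it first: H(key) = c1 14, then zero-pad to 6 bytes: K' = c1 14 00 00 00 00.
K' ⊕ ipad = f7 22 36 36 36 36.  K' ⊕ opad = 9d 48 5c 5c 5c 5c.
Inner input = (K'⊕ipad) ∥ m = f7 22 36 36 36 36 ∥ dd 49 e9.
Inner hash: even-index sum = 809 mod 256 = 41; odd-index sum = 215 mod 256 = 215 → 29 d7.
Outer input = (K'⊕opad) ∥ inner = 9d 48 5c 5c 5c 5c ∥ 29 d7.
Outer hash (tag): even-index sum = 382 mod 256 = 126; odd-index sum = 471 mod 256 = 215 → 7e d7.

7ed7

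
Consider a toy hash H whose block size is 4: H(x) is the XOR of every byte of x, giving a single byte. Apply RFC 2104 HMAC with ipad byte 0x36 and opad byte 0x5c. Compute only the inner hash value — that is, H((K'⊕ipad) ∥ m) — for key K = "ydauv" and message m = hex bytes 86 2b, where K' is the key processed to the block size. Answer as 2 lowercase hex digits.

d2

Key "ydauv" = 79 64 61 75 76 is 5 bytes > B = 4, so hash it first: H(key) = 7f, then zero-pad to 4 bytes: K' = 7f 00 00 00.
K' ⊕ ipad = 49 36 36 36.
Inner input = 49 36 36 36 ∥ 86 2b.
Inner hash: XOR 49⊕36⊕36⊕36⊕86⊕2b = d2.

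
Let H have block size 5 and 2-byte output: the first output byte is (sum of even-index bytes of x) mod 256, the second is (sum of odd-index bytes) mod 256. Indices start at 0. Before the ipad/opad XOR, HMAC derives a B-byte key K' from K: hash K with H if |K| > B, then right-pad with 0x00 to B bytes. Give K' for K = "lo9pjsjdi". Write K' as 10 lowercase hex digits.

|K| = 9 > B = 5, so first hash the key.
H(K): even-index sum = 482 mod 256 = 226; odd-index sum = 438 mod 256 = 182 → e2 b6.
Zero-pad H(K) = e2 b6 to 5 bytes: K' = e2 b6 00 00 00.

e2b6000000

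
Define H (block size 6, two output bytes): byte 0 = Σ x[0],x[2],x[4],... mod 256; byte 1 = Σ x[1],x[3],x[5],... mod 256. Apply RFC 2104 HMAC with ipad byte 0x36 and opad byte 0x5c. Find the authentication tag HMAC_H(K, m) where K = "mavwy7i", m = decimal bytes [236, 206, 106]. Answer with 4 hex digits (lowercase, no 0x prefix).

067e

Key "mavwy7i" = 6d 61 76 77 79 37 69 is 7 bytes > B = 6, so hash it first: H(key) = c5 0f, then zero-pad to 6 bytes: K' = c5 0f 00 00 00 00.
K' ⊕ ipad = f3 39 36 36 36 36.  K' ⊕ opad = 99 53 5c 5c 5c 5c.
Inner input = (K'⊕ipad) ∥ m = f3 39 36 36 36 36 ∥ ec ce 6a.
Inner hash: even-index sum = 693 mod 256 = 181; odd-index sum = 371 mod 256 = 115 → b5 73.
Outer input = (K'⊕opad) ∥ inner = 99 53 5c 5c 5c 5c ∥ b5 73.
Outer hash (tag): even-index sum = 518 mod 256 = 6; odd-index sum = 382 mod 256 = 126 → 06 7e.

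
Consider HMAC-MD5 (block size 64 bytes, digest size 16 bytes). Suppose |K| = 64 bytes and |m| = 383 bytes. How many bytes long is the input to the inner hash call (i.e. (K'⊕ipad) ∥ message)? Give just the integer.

Key is 64 ≤ 64 bytes, zero-padded: |K'| = 64.
Inner input = (K'⊕ipad) ∥ m → 64 + 383 = 447 bytes.

447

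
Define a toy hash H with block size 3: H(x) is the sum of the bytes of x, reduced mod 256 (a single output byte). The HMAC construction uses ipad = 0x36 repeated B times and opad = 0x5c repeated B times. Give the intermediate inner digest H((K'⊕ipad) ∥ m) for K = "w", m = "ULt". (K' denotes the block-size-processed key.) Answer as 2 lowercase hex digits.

c2

Key "w" = 77 is 1 byte ≤ B = 3; zero-pad to 3 bytes: K' = 77 00 00.
K' ⊕ ipad = 41 36 36.
Inner input = 41 36 36 ∥ 55 4c 74.
Inner hash: sum = 65+54+54+85+76+116 = 450; mod 256 = 194 → c2.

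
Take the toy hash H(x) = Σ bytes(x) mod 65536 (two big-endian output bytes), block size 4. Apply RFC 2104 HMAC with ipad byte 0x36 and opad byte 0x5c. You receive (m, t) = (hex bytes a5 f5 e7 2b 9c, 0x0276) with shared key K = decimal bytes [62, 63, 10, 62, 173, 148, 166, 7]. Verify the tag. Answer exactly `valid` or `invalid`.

valid

Key decimal bytes [62, 63, 10, 62, 173, 148, 166, 7] = 3e 3f 0a 3e ad 94 a6 07 is 8 bytes > B = 4, so hash it first: H(key) = 02 b3, then zero-pad to 4 bytes: K' = 02 b3 00 00.
K' ⊕ ipad = 34 85 36 36; K' ⊕ opad = 5e ef 5c 5c.
Inner hash: sum = 52+133+54+54+165+245+231+43+156 = 1133 → 04 6d.
Outer hash (recomputed tag): sum = 94+239+92+92+4+109 = 630 → 02 76.
Recomputed tag = 0276; claimed = 0276 → match.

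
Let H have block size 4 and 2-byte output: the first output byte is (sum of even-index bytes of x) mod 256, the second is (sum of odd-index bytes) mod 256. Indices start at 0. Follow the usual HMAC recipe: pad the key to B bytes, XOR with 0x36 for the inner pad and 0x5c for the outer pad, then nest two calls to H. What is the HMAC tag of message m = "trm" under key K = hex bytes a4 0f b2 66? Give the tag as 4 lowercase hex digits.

dd88

Key hex bytes a4 0f b2 66 is exactly B = 4 bytes: K' = a4 0f b2 66.
K' ⊕ ipad = 92 39 84 50.  K' ⊕ opad = f8 53 ee 3a.
Inner input = (K'⊕ipad) ∥ m = 92 39 84 50 ∥ 74 72 6d.
Inner hash: even-index sum = 503 mod 256 = 247; odd-index sum = 251 mod 256 = 251 → f7 fb.
Outer input = (K'⊕opad) ∥ inner = f8 53 ee 3a ∥ f7 fb.
Outer hash (tag): even-index sum = 733 mod 256 = 221; odd-index sum = 392 mod 256 = 136 → dd 88.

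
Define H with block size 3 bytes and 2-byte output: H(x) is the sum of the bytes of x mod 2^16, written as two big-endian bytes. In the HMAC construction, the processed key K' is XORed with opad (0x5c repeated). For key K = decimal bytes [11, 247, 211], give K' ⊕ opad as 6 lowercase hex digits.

Key decimal bytes [11, 247, 211] = 0b f7 d3 is exactly B = 3 bytes: K' = 0b f7 d3.
XOR each byte with 0x5c: 0b⊕5c=57, f7⊕5c=ab, d3⊕5c=8f.

57ab8f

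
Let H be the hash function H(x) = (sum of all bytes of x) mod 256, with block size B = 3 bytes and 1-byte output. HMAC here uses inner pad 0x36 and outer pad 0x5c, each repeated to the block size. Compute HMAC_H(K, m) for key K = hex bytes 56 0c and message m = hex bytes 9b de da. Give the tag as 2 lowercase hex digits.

d9

Key hex bytes 56 0c is 2 bytes ≤ B = 3; zero-pad to 3 bytes: K' = 56 0c 00.
K' ⊕ ipad = 60 3a 36.  K' ⊕ opad = 0a 50 5c.
Inner input = (K'⊕ipad) ∥ m = 60 3a 36 ∥ 9b de da.
Inner hash: sum = 96+58+54+155+222+218 = 803; mod 256 = 35 → 23.
Outer input = (K'⊕opad) ∥ inner = 0a 50 5c ∥ 23.
Outer hash (tag): sum = 10+80+92+35 = 217 → d9.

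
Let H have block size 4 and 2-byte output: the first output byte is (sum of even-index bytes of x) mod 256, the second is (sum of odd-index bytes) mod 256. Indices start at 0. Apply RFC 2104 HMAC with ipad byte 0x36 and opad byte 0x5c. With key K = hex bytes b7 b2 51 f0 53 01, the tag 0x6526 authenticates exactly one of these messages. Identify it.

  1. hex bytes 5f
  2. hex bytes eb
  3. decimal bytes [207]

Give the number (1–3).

1

Key hex bytes b7 b2 51 f0 53 01 is 6 bytes > B = 4, so hash it first: H(key) = 5b a3, then zero-pad to 4 bytes: K' = 5b a3 00 00.
K' ⊕ ipad = 6d 95 36 36; K' ⊕ opad = 07 ff 5c 5c.
m1: inner = H(6d 95 36 36 5f) = 02 cb; tag = H(07 ff 5c 5c 02 cb) = 6526 ← matches
m2: inner = H(6d 95 36 36 eb) = 8e cb; tag = H(07 ff 5c 5c 8e cb) = f126
m3: inner = H(6d 95 36 36 cf) = 72 cb; tag = H(07 ff 5c 5c 72 cb) = d526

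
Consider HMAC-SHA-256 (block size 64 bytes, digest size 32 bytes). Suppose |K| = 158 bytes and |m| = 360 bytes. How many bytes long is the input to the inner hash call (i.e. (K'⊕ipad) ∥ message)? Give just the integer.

424

Key is 158 > 64 bytes, so it is hashed to 32 bytes then zero-padded to 64: |K'| = 64.
Inner input = (K'⊕ipad) ∥ m → 64 + 360 = 424 bytes.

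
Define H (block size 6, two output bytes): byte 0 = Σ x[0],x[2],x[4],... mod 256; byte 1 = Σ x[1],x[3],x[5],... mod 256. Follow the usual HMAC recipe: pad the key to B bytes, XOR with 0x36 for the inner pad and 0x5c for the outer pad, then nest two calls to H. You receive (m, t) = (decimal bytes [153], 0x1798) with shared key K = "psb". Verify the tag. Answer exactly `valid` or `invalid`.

invalid

Key "psb" = 70 73 62 is 3 bytes ≤ B = 6; zero-pad to 6 bytes: K' = 70 73 62 00 00 00.
K' ⊕ ipad = 46 45 54 36 36 36; K' ⊕ opad = 2c 2f 3e 5c 5c 5c.
Inner hash: even-index sum = 361 mod 256 = 105; odd-index sum = 177 mod 256 = 177 → 69 b1.
Outer hash (recomputed tag): even-index sum = 303 mod 256 = 47; odd-index sum = 408 mod 256 = 152 → 2f 98.
Recomputed tag = 2f98; claimed = 1798 → mismatch.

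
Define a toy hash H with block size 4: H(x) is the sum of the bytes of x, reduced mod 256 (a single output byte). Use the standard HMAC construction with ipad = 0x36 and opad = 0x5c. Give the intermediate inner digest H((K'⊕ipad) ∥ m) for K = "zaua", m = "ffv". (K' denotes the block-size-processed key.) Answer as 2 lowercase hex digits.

Key "zaua" = 7a 61 75 61 is exactly B = 4 bytes: K' = 7a 61 75 61.
K' ⊕ ipad = 4c 57 43 57.
Inner input = 4c 57 43 57 ∥ 66 66 76.
Inner hash: sum = 76+87+67+87+102+102+118 = 639; mod 256 = 127 → 7f.

7f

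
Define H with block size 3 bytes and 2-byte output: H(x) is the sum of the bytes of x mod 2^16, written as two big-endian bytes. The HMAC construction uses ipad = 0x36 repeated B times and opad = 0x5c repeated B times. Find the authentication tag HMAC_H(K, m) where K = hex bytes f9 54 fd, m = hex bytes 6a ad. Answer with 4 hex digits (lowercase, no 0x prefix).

Key hex bytes f9 54 fd is exactly B = 3 bytes: K' = f9 54 fd.
K' ⊕ ipad = cf 62 cb.  K' ⊕ opad = a5 08 a1.
Inner input = (K'⊕ipad) ∥ m = cf 62 cb ∥ 6a ad.
Inner hash: sum = 207+98+203+106+173 = 787 → 03 13.
Outer input = (K'⊕opad) ∥ inner = a5 08 a1 ∥ 03 13.
Outer hash (tag): sum = 165+8+161+3+19 = 356 → 01 64.

0164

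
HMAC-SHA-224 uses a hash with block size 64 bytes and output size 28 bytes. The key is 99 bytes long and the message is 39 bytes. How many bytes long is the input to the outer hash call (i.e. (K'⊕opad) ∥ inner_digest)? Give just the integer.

92

Key is 99 > 64 bytes, so it is hashed to 28 bytes then zero-padded to 64: |K'| = 64.
Outer input = (K'⊕opad) ∥ H(inner) → 64 + 28 = 92 bytes.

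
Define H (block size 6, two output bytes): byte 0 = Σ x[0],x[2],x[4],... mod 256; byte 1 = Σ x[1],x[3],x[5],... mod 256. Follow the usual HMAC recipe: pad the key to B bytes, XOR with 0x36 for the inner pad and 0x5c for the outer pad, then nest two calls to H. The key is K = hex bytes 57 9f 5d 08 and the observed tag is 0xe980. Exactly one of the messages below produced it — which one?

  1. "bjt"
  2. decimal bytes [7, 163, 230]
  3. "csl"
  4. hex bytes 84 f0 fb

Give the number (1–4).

Key hex bytes 57 9f 5d 08 is 4 bytes ≤ B = 6; zero-pad to 6 bytes: K' = 57 9f 5d 08 00 00.
K' ⊕ ipad = 61 a9 6b 3e 36 36; K' ⊕ opad = 0b c3 01 54 5c 5c.
m1: inner = H(61 a9 6b 3e 36 36 62 6a 74) = d8 87; tag = H(0b c3 01 54 5c 5c d8 87) = 40fa
m2: inner = H(61 a9 6b 3e 36 36 07 a3 e6) = ef c0; tag = H(0b c3 01 54 5c 5c ef c0) = 5733
m3: inner = H(61 a9 6b 3e 36 36 63 73 6c) = d1 90; tag = H(0b c3 01 54 5c 5c d1 90) = 3903
m4: inner = H(61 a9 6b 3e 36 36 84 f0 fb) = 81 0d; tag = H(0b c3 01 54 5c 5c 81 0d) = e980 ← matches

4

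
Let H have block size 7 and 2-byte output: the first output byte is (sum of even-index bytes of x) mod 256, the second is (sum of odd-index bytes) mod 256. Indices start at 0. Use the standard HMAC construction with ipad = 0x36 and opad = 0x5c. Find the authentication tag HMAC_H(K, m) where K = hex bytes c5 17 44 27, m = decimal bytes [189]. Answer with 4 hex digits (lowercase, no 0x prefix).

Key hex bytes c5 17 44 27 is 4 bytes ≤ B = 7; zero-pad to 7 bytes: K' = c5 17 44 27 00 00 00.
K' ⊕ ipad = f3 21 72 11 36 36 36.  K' ⊕ opad = 99 4b 18 7b 5c 5c 5c.
Inner input = (K'⊕ipad) ∥ m = f3 21 72 11 36 36 36 ∥ bd.
Inner hash: even-index sum = 465 mod 256 = 209; odd-index sum = 293 mod 256 = 37 → d1 25.
Outer input = (K'⊕opad) ∥ inner = 99 4b 18 7b 5c 5c 5c ∥ d1 25.
Outer hash (tag): even-index sum = 398 mod 256 = 142; odd-index sum = 499 mod 256 = 243 → 8e f3.

8ef3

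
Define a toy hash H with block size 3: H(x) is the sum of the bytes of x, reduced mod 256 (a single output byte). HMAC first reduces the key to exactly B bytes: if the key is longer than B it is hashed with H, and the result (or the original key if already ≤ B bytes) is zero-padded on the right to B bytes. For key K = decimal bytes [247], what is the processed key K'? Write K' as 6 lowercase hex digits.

f70000

Key decimal bytes [247] = f7 is 1 byte ≤ B = 3; zero-pad to 3 bytes: K' = f7 00 00.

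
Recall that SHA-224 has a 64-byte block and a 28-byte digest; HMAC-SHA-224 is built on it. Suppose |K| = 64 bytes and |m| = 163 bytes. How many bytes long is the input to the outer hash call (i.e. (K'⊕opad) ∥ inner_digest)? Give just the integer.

92

Key is 64 ≤ 64 bytes, zero-padded: |K'| = 64.
Outer input = (K'⊕opad) ∥ H(inner) → 64 + 28 = 92 bytes.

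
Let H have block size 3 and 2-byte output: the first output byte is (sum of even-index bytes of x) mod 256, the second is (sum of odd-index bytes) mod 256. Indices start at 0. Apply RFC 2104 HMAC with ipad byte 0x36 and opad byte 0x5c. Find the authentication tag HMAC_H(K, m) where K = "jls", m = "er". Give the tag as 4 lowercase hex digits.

Key "jls" = 6a 6c 73 is exactly B = 3 bytes: K' = 6a 6c 73.
K' ⊕ ipad = 5c 5a 45.  K' ⊕ opad = 36 30 2f.
Inner input = (K'⊕ipad) ∥ m = 5c 5a 45 ∥ 65 72.
Inner hash: even-index sum = 275 mod 256 = 19; odd-index sum = 191 mod 256 = 191 → 13 bf.
Outer input = (K'⊕opad) ∥ inner = 36 30 2f ∥ 13 bf.
Outer hash (tag): even-index sum = 292 mod 256 = 36; odd-index sum = 67 mod 256 = 67 → 24 43.

2443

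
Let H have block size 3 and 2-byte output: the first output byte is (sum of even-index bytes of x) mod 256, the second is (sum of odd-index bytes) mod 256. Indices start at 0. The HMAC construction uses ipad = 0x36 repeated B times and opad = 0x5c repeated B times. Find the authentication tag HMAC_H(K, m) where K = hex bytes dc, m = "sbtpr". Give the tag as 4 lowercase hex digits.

Key hex bytes dc is 1 byte ≤ B = 3; zero-pad to 3 bytes: K' = dc 00 00.
K' ⊕ ipad = ea 36 36.  K' ⊕ opad = 80 5c 5c.
Inner input = (K'⊕ipad) ∥ m = ea 36 36 ∥ 73 62 74 70 72.
Inner hash: even-index sum = 498 mod 256 = 242; odd-index sum = 399 mod 256 = 143 → f2 8f.
Outer input = (K'⊕opad) ∥ inner = 80 5c 5c ∥ f2 8f.
Outer hash (tag): even-index sum = 363 mod 256 = 107; odd-index sum = 334 mod 256 = 78 → 6b 4e.

6b4e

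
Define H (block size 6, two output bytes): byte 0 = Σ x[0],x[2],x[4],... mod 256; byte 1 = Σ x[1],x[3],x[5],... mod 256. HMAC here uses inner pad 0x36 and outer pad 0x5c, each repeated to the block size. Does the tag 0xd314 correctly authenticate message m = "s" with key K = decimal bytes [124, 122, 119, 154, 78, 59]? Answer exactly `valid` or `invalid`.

invalid

Key decimal bytes [124, 122, 119, 154, 78, 59] = 7c 7a 77 9a 4e 3b is exactly B = 6 bytes: K' = 7c 7a 77 9a 4e 3b.
K' ⊕ ipad = 4a 4c 41 ac 78 0d; K' ⊕ opad = 20 26 2b c6 12 67.
Inner hash: even-index sum = 374 mod 256 = 118; odd-index sum = 261 mod 256 = 5 → 76 05.
Outer hash (recomputed tag): even-index sum = 211 mod 256 = 211; odd-index sum = 344 mod 256 = 88 → d3 58.
Recomputed tag = d358; claimed = d314 → mismatch.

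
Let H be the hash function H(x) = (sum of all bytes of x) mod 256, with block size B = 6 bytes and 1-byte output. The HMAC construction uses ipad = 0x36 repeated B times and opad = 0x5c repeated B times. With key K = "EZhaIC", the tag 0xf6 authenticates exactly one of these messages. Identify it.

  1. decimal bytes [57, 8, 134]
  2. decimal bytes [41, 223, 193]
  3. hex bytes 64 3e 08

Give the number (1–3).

Key "EZhaIC" = 45 5a 68 61 49 43 is exactly B = 6 bytes: K' = 45 5a 68 61 49 43.
K' ⊕ ipad = 73 6c 5e 57 7f 75; K' ⊕ opad = 19 06 34 3d 15 1f.
m1: inner = H(73 6c 5e 57 7f 75 39 08 86) = 4f; tag = H(19 06 34 3d 15 1f 4f) = 13
m2: inner = H(73 6c 5e 57 7f 75 29 df c1) = 51; tag = H(19 06 34 3d 15 1f 51) = 15
m3: inner = H(73 6c 5e 57 7f 75 64 3e 08) = 32; tag = H(19 06 34 3d 15 1f 32) = f6 ← matches

3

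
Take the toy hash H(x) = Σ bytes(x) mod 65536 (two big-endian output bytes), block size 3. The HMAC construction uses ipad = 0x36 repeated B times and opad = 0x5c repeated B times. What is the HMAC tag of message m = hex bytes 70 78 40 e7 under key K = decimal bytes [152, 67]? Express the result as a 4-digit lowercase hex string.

01aa

Key decimal bytes [152, 67] = 98 43 is 2 bytes ≤ B = 3; zero-pad to 3 bytes: K' = 98 43 00.
K' ⊕ ipad = ae 75 36.  K' ⊕ opad = c4 1f 5c.
Inner input = (K'⊕ipad) ∥ m = ae 75 36 ∥ 70 78 40 e7.
Inner hash: sum = 174+117+54+112+120+64+231 = 872 → 03 68.
Outer input = (K'⊕opad) ∥ inner = c4 1f 5c ∥ 03 68.
Outer hash (tag): sum = 196+31+92+3+104 = 426 → 01 aa.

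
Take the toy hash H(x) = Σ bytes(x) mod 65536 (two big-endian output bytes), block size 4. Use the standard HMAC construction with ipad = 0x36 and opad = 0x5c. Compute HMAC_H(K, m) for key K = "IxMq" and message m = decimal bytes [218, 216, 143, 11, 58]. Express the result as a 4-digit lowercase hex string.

0090

Key "IxMq" = 49 78 4d 71 is exactly B = 4 bytes: K' = 49 78 4d 71.
K' ⊕ ipad = 7f 4e 7b 47.  K' ⊕ opad = 15 24 11 2d.
Inner input = (K'⊕ipad) ∥ m = 7f 4e 7b 47 ∥ da d8 8f 0b 3a.
Inner hash: sum = 127+78+123+71+218+216+143+11+58 = 1045 → 04 15.
Outer input = (K'⊕opad) ∥ inner = 15 24 11 2d ∥ 04 15.
Outer hash (tag): sum = 21+36+17+45+4+21 = 144 → 00 90.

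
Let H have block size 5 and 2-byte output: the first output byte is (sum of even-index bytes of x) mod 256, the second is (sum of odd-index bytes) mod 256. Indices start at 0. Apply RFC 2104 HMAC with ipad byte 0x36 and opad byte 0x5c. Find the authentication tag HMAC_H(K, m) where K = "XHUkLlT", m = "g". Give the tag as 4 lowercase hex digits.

8f86

Key "XHUkLlT" = 58 48 55 6b 4c 6c 54 is 7 bytes > B = 5, so hash it first: H(key) = 4d 1f, then zero-pad to 5 bytes: K' = 4d 1f 00 00 00.
K' ⊕ ipad = 7b 29 36 36 36.  K' ⊕ opad = 11 43 5c 5c 5c.
Inner input = (K'⊕ipad) ∥ m = 7b 29 36 36 36 ∥ 67.
Inner hash: even-index sum = 231 mod 256 = 231; odd-index sum = 198 mod 256 = 198 → e7 c6.
Outer input = (K'⊕opad) ∥ inner = 11 43 5c 5c 5c ∥ e7 c6.
Outer hash (tag): even-index sum = 399 mod 256 = 143; odd-index sum = 390 mod 256 = 134 → 8f 86.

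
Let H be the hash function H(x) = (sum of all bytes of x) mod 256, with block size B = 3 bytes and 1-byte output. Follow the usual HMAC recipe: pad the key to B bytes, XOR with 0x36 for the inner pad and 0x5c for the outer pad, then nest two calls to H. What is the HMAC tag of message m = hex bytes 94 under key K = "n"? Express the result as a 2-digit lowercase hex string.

Key "n" = 6e is 1 byte ≤ B = 3; zero-pad to 3 bytes: K' = 6e 00 00.
K' ⊕ ipad = 58 36 36.  K' ⊕ opad = 32 5c 5c.
Inner input = (K'⊕ipad) ∥ m = 58 36 36 ∥ 94.
Inner hash: sum = 88+54+54+148 = 344; mod 256 = 88 → 58.
Outer input = (K'⊕opad) ∥ inner = 32 5c 5c ∥ 58.
Outer hash (tag): sum = 50+92+92+88 = 322; mod 256 = 66 → 42.

42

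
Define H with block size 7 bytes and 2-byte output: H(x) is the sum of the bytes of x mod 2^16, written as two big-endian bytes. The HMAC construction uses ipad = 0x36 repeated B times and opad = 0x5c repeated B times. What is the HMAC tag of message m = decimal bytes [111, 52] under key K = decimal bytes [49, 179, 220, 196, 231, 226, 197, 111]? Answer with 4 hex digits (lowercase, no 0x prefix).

039f

Key decimal bytes [49, 179, 220, 196, 231, 226, 197, 111] = 31 b3 dc c4 e7 e2 c5 6f is 8 bytes > B = 7, so hash it first: H(key) = 05 81, then zero-pad to 7 bytes: K' = 05 81 00 00 00 00 00.
K' ⊕ ipad = 33 b7 36 36 36 36 36.  K' ⊕ opad = 59 dd 5c 5c 5c 5c 5c.
Inner input = (K'⊕ipad) ∥ m = 33 b7 36 36 36 36 36 ∥ 6f 34.
Inner hash: sum = 51+183+54+54+54+54+54+111+52 = 667 → 02 9b.
Outer input = (K'⊕opad) ∥ inner = 59 dd 5c 5c 5c 5c 5c ∥ 02 9b.
Outer hash (tag): sum = 89+221+92+92+92+92+92+2+155 = 927 → 03 9f.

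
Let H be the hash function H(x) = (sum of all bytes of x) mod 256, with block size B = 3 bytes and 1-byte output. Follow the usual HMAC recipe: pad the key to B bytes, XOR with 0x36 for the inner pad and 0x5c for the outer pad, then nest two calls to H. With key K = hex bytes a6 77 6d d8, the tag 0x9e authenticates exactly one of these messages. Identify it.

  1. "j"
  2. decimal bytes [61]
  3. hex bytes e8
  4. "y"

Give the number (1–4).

3

Key hex bytes a6 77 6d d8 is 4 bytes > B = 3, so hash it first: H(key) = 62, then zero-pad to 3 bytes: K' = 62 00 00.
K' ⊕ ipad = 54 36 36; K' ⊕ opad = 3e 5c 5c.
m1: inner = H(54 36 36 6a) = 2a; tag = H(3e 5c 5c 2a) = 20
m2: inner = H(54 36 36 3d) = fd; tag = H(3e 5c 5c fd) = f3
m3: inner = H(54 36 36 e8) = a8; tag = H(3e 5c 5c a8) = 9e ← matches
m4: inner = H(54 36 36 79) = 39; tag = H(3e 5c 5c 39) = 2f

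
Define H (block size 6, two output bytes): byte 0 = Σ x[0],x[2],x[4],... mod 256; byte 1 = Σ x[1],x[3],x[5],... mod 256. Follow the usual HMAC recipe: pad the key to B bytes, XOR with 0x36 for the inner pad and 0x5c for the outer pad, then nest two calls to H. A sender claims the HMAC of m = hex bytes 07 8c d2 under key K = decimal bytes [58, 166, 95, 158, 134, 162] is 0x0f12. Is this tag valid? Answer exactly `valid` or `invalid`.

invalid

Key decimal bytes [58, 166, 95, 158, 134, 162] = 3a a6 5f 9e 86 a2 is exactly B = 6 bytes: K' = 3a a6 5f 9e 86 a2.
K' ⊕ ipad = 0c 90 69 a8 b0 94; K' ⊕ opad = 66 fa 03 c2 da fe.
Inner hash: even-index sum = 510 mod 256 = 254; odd-index sum = 600 mod 256 = 88 → fe 58.
Outer hash (recomputed tag): even-index sum = 577 mod 256 = 65; odd-index sum = 786 mod 256 = 18 → 41 12.
Recomputed tag = 4112; claimed = 0f12 → mismatch.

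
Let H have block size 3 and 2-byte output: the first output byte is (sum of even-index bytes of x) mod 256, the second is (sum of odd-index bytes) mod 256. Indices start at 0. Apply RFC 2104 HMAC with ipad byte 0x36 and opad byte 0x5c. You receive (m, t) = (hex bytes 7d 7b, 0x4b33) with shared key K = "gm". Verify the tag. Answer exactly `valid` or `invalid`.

invalid

Key "gm" = 67 6d is 2 bytes ≤ B = 3; zero-pad to 3 bytes: K' = 67 6d 00.
K' ⊕ ipad = 51 5b 36; K' ⊕ opad = 3b 31 5c.
Inner hash: even-index sum = 258 mod 256 = 2; odd-index sum = 216 mod 256 = 216 → 02 d8.
Outer hash (recomputed tag): even-index sum = 367 mod 256 = 111; odd-index sum = 51 mod 256 = 51 → 6f 33.
Recomputed tag = 6f33; claimed = 4b33 → mismatch.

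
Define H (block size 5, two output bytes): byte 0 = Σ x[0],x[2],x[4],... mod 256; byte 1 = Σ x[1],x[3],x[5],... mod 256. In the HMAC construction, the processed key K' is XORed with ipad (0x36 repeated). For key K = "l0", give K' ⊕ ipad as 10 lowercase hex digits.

Key "l0" = 6c 30 is 2 bytes ≤ B = 5; zero-pad to 5 bytes: K' = 6c 30 00 00 00.
XOR each byte with 0x36: 6c⊕36=5a, 30⊕36=06, 00⊕36=36, 00⊕36=36, 00⊕36=36.

5a06363636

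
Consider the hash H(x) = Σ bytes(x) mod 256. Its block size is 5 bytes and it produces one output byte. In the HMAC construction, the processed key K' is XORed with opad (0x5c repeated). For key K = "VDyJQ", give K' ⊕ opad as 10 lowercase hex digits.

Key "VDyJQ" = 56 44 79 4a 51 is exactly B = 5 bytes: K' = 56 44 79 4a 51.
XOR each byte with 0x5c: 56⊕5c=0a, 44⊕5c=18, 79⊕5c=25, 4a⊕5c=16, 51⊕5c=0d.

0a1825160d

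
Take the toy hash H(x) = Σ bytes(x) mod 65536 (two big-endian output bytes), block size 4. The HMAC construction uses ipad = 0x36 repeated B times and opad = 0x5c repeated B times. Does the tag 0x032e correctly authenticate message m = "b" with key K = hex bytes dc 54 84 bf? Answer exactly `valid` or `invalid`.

valid

Key hex bytes dc 54 84 bf is exactly B = 4 bytes: K' = dc 54 84 bf.
K' ⊕ ipad = ea 62 b2 89; K' ⊕ opad = 80 08 d8 e3.
Inner hash: sum = 234+98+178+137+98 = 745 → 02 e9.
Outer hash (recomputed tag): sum = 128+8+216+227+2+233 = 814 → 03 2e.
Recomputed tag = 032e; claimed = 032e → match.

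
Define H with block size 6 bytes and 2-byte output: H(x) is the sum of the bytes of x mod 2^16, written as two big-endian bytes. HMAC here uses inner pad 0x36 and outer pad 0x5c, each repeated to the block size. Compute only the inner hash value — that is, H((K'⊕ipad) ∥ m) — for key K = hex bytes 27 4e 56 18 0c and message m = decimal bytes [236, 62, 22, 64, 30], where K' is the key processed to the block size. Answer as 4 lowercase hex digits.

Key hex bytes 27 4e 56 18 0c is 5 bytes ≤ B = 6; zero-pad to 6 bytes: K' = 27 4e 56 18 0c 00.
K' ⊕ ipad = 11 78 60 2e 3a 36.
Inner input = 11 78 60 2e 3a 36 ∥ ec 3e 16 40 1e.
Inner hash: sum = 17+120+96+46+58+54+236+62+22+64+30 = 805 → 03 25.

0325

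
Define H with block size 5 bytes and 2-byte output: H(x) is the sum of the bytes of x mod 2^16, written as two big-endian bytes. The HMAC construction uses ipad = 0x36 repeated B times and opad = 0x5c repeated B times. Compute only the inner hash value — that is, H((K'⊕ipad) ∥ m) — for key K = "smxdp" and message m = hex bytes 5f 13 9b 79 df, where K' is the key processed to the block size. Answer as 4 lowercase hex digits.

Key "smxdp" = 73 6d 78 64 70 is exactly B = 5 bytes: K' = 73 6d 78 64 70.
K' ⊕ ipad = 45 5b 4e 52 46.
Inner input = 45 5b 4e 52 46 ∥ 5f 13 9b 79 df.
Inner hash: sum = 69+91+78+82+70+95+19+155+121+223 = 1003 → 03 eb.

03eb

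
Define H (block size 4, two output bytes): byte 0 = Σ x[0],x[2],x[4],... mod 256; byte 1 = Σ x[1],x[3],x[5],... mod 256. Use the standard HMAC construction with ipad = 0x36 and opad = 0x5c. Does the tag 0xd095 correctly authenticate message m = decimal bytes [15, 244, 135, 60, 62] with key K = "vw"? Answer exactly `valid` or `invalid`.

Key "vw" = 76 77 is 2 bytes ≤ B = 4; zero-pad to 4 bytes: K' = 76 77 00 00.
K' ⊕ ipad = 40 41 36 36; K' ⊕ opad = 2a 2b 5c 5c.
Inner hash: even-index sum = 330 mod 256 = 74; odd-index sum = 423 mod 256 = 167 → 4a a7.
Outer hash (recomputed tag): even-index sum = 208 mod 256 = 208; odd-index sum = 302 mod 256 = 46 → d0 2e.
Recomputed tag = d02e; claimed = d095 → mismatch.

invalid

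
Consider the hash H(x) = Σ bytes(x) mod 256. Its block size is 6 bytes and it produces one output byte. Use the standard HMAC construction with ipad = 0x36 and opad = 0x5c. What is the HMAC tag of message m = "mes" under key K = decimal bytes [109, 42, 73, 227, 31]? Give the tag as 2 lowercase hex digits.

89

Key decimal bytes [109, 42, 73, 227, 31] = 6d 2a 49 e3 1f is 5 bytes ≤ B = 6; zero-pad to 6 bytes: K' = 6d 2a 49 e3 1f 00.
K' ⊕ ipad = 5b 1c 7f d5 29 36.  K' ⊕ opad = 31 76 15 bf 43 5c.
Inner input = (K'⊕ipad) ∥ m = 5b 1c 7f d5 29 36 ∥ 6d 65 73.
Inner hash: sum = 91+28+127+213+41+54+109+101+115 = 879; mod 256 = 111 → 6f.
Outer input = (K'⊕opad) ∥ inner = 31 76 15 bf 43 5c ∥ 6f.
Outer hash (tag): sum = 49+118+21+191+67+92+111 = 649; mod 256 = 137 → 89.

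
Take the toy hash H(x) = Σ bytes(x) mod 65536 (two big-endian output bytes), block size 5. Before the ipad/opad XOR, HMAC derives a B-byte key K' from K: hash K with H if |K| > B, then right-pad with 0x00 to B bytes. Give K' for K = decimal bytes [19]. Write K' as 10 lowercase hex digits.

1300000000

Key decimal bytes [19] = 13 is 1 byte ≤ B = 5; zero-pad to 5 bytes: K' = 13 00 00 00 00.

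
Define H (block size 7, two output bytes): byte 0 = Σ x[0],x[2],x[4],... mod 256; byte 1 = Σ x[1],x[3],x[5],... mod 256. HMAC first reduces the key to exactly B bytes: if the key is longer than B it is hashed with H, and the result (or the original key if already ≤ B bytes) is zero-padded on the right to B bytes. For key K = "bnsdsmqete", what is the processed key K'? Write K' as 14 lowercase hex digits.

|K| = 10 > B = 7, so first hash the key.
H(K): even-index sum = 557 mod 256 = 45; odd-index sum = 521 mod 256 = 9 → 2d 09.
Zero-pad H(K) = 2d 09 to 7 bytes: K' = 2d 09 00 00 00 00 00.

2d090000000000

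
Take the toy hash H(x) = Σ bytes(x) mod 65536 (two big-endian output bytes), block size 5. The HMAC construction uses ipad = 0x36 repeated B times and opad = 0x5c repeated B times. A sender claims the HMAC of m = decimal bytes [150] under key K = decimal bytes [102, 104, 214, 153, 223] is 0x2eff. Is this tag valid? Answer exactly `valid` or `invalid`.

invalid

Key decimal bytes [102, 104, 214, 153, 223] = 66 68 d6 99 df is exactly B = 5 bytes: K' = 66 68 d6 99 df.
K' ⊕ ipad = 50 5e e0 af e9; K' ⊕ opad = 3a 34 8a c5 83.
Inner hash: sum = 80+94+224+175+233+150 = 956 → 03 bc.
Outer hash (recomputed tag): sum = 58+52+138+197+131+3+188 = 767 → 02 ff.
Recomputed tag = 02ff; claimed = 2eff → mismatch.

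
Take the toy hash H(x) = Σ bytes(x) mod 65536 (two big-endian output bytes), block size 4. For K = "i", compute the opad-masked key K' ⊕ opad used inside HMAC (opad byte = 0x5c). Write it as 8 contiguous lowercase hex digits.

Key "i" = 69 is 1 byte ≤ B = 4; zero-pad to 4 bytes: K' = 69 00 00 00.
XOR each byte with 0x5c: 69⊕5c=35, 00⊕5c=5c, 00⊕5c=5c, 00⊕5c=5c.

355c5c5c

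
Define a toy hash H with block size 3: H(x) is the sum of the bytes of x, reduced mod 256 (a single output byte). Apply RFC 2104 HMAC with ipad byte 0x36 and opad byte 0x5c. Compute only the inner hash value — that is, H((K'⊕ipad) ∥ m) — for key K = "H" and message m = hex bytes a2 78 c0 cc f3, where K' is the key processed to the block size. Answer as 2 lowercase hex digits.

83

Key "H" = 48 is 1 byte ≤ B = 3; zero-pad to 3 bytes: K' = 48 00 00.
K' ⊕ ipad = 7e 36 36.
Inner input = 7e 36 36 ∥ a2 78 c0 cc f3.
Inner hash: sum = 126+54+54+162+120+192+204+243 = 1155; mod 256 = 131 → 83.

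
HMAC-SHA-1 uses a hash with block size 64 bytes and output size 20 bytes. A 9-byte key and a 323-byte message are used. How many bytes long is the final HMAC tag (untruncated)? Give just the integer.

The tag is one SHA-1 digest: 20 bytes.

20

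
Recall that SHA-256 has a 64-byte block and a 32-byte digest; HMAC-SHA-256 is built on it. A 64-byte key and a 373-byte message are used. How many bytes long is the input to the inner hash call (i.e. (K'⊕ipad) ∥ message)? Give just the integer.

437

Key is 64 ≤ 64 bytes, zero-padded: |K'| = 64.
Inner input = (K'⊕ipad) ∥ m → 64 + 373 = 437 bytes.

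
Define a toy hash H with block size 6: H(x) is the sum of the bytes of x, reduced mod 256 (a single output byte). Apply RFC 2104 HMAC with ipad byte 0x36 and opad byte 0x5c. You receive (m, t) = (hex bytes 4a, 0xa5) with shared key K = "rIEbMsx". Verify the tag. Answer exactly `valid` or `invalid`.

Key "rIEbMsx" = 72 49 45 62 4d 73 78 is 7 bytes > B = 6, so hash it first: H(key) = 9a, then zero-pad to 6 bytes: K' = 9a 00 00 00 00 00.
K' ⊕ ipad = ac 36 36 36 36 36; K' ⊕ opad = c6 5c 5c 5c 5c 5c.
Inner hash: sum = 172+54+54+54+54+54+74 = 516; mod 256 = 4 → 04.
Outer hash (recomputed tag): sum = 198+92+92+92+92+92+4 = 662; mod 256 = 150 → 96.
Recomputed tag = 96; claimed = a5 → mismatch.

invalid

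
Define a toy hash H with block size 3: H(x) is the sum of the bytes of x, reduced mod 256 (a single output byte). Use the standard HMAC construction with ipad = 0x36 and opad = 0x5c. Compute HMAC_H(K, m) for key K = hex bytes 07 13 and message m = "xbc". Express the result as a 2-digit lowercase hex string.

Key hex bytes 07 13 is 2 bytes ≤ B = 3; zero-pad to 3 bytes: K' = 07 13 00.
K' ⊕ ipad = 31 25 36.  K' ⊕ opad = 5b 4f 5c.
Inner input = (K'⊕ipad) ∥ m = 31 25 36 ∥ 78 62 63.
Inner hash: sum = 49+37+54+120+98+99 = 457; mod 256 = 201 → c9.
Outer input = (K'⊕opad) ∥ inner = 5b 4f 5c ∥ c9.
Outer hash (tag): sum = 91+79+92+201 = 463; mod 256 = 207 → cf.

cf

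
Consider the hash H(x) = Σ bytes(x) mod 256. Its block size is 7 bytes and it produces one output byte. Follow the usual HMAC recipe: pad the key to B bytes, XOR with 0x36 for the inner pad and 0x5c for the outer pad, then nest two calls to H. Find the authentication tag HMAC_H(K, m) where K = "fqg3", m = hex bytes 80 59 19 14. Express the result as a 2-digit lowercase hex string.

ba

Key "fqg3" = 66 71 67 33 is 4 bytes ≤ B = 7; zero-pad to 7 bytes: K' = 66 71 67 33 00 00 00.
K' ⊕ ipad = 50 47 51 05 36 36 36.  K' ⊕ opad = 3a 2d 3b 6f 5c 5c 5c.
Inner input = (K'⊕ipad) ∥ m = 50 47 51 05 36 36 36 ∥ 80 59 19 14.
Inner hash: sum = 80+71+81+5+54+54+54+128+89+25+20 = 661; mod 256 = 149 → 95.
Outer input = (K'⊕opad) ∥ inner = 3a 2d 3b 6f 5c 5c 5c ∥ 95.
Outer hash (tag): sum = 58+45+59+111+92+92+92+149 = 698; mod 256 = 186 → ba.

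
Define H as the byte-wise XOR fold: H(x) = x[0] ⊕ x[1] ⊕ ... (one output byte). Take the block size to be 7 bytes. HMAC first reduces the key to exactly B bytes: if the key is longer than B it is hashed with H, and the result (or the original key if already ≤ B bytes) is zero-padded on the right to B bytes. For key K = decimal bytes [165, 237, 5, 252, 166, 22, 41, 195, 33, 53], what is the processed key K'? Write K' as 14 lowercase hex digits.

ff000000000000

|K| = 10 > B = 7, so first hash the key.
H(K): XOR a5⊕ed⊕05⊕fc⊕a6⊕16⊕29⊕c3⊕21⊕35 = ff.
Zero-pad H(K) = ff to 7 bytes: K' = ff 00 00 00 00 00 00.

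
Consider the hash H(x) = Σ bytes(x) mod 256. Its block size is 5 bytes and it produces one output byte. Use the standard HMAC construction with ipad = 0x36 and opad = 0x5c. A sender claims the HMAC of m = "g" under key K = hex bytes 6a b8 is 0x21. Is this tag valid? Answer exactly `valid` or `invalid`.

valid

Key hex bytes 6a b8 is 2 bytes ≤ B = 5; zero-pad to 5 bytes: K' = 6a b8 00 00 00.
K' ⊕ ipad = 5c 8e 36 36 36; K' ⊕ opad = 36 e4 5c 5c 5c.
Inner hash: sum = 92+142+54+54+54+103 = 499; mod 256 = 243 → f3.
Outer hash (recomputed tag): sum = 54+228+92+92+92+243 = 801; mod 256 = 33 → 21.
Recomputed tag = 21; claimed = 21 → match.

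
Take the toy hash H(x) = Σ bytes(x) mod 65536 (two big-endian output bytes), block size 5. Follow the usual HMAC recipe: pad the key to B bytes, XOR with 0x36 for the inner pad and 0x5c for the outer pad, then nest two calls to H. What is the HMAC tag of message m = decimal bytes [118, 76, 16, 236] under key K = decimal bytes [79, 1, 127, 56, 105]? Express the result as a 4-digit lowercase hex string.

Key decimal bytes [79, 1, 127, 56, 105] = 4f 01 7f 38 69 is exactly B = 5 bytes: K' = 4f 01 7f 38 69.
K' ⊕ ipad = 79 37 49 0e 5f.  K' ⊕ opad = 13 5d 23 64 35.
Inner input = (K'⊕ipad) ∥ m = 79 37 49 0e 5f ∥ 76 4c 10 ec.
Inner hash: sum = 121+55+73+14+95+118+76+16+236 = 804 → 03 24.
Outer input = (K'⊕opad) ∥ inner = 13 5d 23 64 35 ∥ 03 24.
Outer hash (tag): sum = 19+93+35+100+53+3+36 = 339 → 01 53.

0153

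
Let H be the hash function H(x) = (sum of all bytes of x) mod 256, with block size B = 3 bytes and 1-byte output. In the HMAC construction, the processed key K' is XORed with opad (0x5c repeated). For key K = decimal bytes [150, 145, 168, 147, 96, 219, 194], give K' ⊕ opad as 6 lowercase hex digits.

Key decimal bytes [150, 145, 168, 147, 96, 219, 194] = 96 91 a8 93 60 db c2 is 7 bytes > B = 3, so hash it first: H(key) = 5f, then zero-pad to 3 bytes: K' = 5f 00 00.
XOR each byte with 0x5c: 5f⊕5c=03, 00⊕5c=5c, 00⊕5c=5c.

035c5c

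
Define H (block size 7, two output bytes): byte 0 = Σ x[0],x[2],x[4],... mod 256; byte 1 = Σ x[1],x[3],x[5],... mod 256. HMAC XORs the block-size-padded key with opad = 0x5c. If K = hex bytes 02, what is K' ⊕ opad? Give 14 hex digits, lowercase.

5e5c5c5c5c5c5c

Key hex bytes 02 is 1 byte ≤ B = 7; zero-pad to 7 bytes: K' = 02 00 00 00 00 00 00.
XOR each byte with 0x5c: 02⊕5c=5e, 00⊕5c=5c, 00⊕5c=5c, 00⊕5c=5c, 00⊕5c=5c, 00⊕5c=5c, 00⊕5c=5c.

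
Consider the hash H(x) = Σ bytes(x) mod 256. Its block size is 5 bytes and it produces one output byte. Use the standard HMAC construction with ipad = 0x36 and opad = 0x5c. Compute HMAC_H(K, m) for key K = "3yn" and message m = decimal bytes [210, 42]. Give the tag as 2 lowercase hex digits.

92

Key "3yn" = 33 79 6e is 3 bytes ≤ B = 5; zero-pad to 5 bytes: K' = 33 79 6e 00 00.
K' ⊕ ipad = 05 4f 58 36 36.  K' ⊕ opad = 6f 25 32 5c 5c.
Inner input = (K'⊕ipad) ∥ m = 05 4f 58 36 36 ∥ d2 2a.
Inner hash: sum = 5+79+88+54+54+210+42 = 532; mod 256 = 20 → 14.
Outer input = (K'⊕opad) ∥ inner = 6f 25 32 5c 5c ∥ 14.
Outer hash (tag): sum = 111+37+50+92+92+20 = 402; mod 256 = 146 → 92.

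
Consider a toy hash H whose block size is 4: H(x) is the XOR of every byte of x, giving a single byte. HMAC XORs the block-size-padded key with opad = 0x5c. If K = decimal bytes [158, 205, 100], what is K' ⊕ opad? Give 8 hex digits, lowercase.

Key decimal bytes [158, 205, 100] = 9e cd 64 is 3 bytes ≤ B = 4; zero-pad to 4 bytes: K' = 9e cd 64 00.
XOR each byte with 0x5c: 9e⊕5c=c2, cd⊕5c=91, 64⊕5c=38, 00⊕5c=5c.

c291385c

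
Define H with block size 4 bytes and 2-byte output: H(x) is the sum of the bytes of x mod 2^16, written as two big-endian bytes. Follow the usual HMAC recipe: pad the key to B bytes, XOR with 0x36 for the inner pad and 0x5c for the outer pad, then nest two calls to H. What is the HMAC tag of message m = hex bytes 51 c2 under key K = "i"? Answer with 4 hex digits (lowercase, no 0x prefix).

015f

Key "i" = 69 is 1 byte ≤ B = 4; zero-pad to 4 bytes: K' = 69 00 00 00.
K' ⊕ ipad = 5f 36 36 36.  K' ⊕ opad = 35 5c 5c 5c.
Inner input = (K'⊕ipad) ∥ m = 5f 36 36 36 ∥ 51 c2.
Inner hash: sum = 95+54+54+54+81+194 = 532 → 02 14.
Outer input = (K'⊕opad) ∥ inner = 35 5c 5c 5c ∥ 02 14.
Outer hash (tag): sum = 53+92+92+92+2+20 = 351 → 01 5f.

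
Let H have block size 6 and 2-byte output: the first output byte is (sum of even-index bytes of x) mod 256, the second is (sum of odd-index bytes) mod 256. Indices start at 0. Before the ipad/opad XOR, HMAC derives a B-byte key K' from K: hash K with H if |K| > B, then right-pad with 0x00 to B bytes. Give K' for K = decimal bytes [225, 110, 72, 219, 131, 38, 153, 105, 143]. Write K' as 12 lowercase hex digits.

|K| = 9 > B = 6, so first hash the key.
H(K): even-index sum = 724 mod 256 = 212; odd-index sum = 472 mod 256 = 216 → d4 d8.
Zero-pad H(K) = d4 d8 to 6 bytes: K' = d4 d8 00 00 00 00.

d4d800000000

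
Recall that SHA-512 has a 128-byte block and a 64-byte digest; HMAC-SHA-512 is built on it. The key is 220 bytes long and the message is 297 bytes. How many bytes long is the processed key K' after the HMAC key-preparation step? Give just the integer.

Key is 220 > 128 bytes, so it is hashed to 64 bytes then zero-padded to 128: |K'| = 128.

128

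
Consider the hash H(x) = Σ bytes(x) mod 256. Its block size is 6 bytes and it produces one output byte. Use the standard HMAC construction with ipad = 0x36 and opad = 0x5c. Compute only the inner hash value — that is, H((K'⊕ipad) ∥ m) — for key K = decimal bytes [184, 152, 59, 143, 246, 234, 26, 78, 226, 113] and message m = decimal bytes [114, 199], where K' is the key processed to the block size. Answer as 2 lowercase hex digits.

ca

Key decimal bytes [184, 152, 59, 143, 246, 234, 26, 78, 226, 113] = b8 98 3b 8f f6 ea 1a 4e e2 71 is 10 bytes > B = 6, so hash it first: H(key) = b5, then zero-pad to 6 bytes: K' = b5 00 00 00 00 00.
K' ⊕ ipad = 83 36 36 36 36 36.
Inner input = 83 36 36 36 36 36 ∥ 72 c7.
Inner hash: sum = 131+54+54+54+54+54+114+199 = 714; mod 256 = 202 → ca.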